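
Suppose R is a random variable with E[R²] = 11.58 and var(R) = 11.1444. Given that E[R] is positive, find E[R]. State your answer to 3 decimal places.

0.660

(E[R])² = E[R²] − var(R) = 11.58 − 11.1444 = 0.4356
E[R] = √0.4356 = 0.66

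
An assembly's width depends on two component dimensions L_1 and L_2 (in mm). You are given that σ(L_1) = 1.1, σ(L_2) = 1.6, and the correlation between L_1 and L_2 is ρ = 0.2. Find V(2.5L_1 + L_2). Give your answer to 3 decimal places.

11.883

V(L_1) = (1.1)² = 1.21;  V(L_2) = (1.6)² = 2.56
cov(L_1,L_2) = ρ·σ(L_1)·σ(L_2) = 0.2·1.1·1.6 = 0.352
V(2.5L_1 + L_2) = (2.5)²·V(L_1) + (1)²·V(L_2) + 2·(2.5)·(1)·cov(L_1,L_2)
= 6.25·1.21 + 1·2.56 + 5·0.352 = 11.8825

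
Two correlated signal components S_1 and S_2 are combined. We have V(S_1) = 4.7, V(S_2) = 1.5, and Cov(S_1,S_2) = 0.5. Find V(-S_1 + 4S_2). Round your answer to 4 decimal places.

V(-S_1 + 4S_2) = (-1)²·V(S_1) + (4)²·V(S_2) + 2·(-1)·(4)·Cov(S_1,S_2)
= 1·4.7 + 16·1.5 + -8·0.5 = 24.7

24.7000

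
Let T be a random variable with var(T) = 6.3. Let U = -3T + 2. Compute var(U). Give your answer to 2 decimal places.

56.70

var(-3T + 2) = (-3)²·var(T) = 9·6.3 = 56.7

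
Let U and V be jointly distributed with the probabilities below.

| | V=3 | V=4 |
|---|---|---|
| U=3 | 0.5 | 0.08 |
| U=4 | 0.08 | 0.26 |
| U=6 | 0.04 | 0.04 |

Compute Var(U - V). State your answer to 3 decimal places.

E[U] = 3.58,  E[V] = 3.38,  E[UV] = 12.26
Var(U) = 13.54 − (3.58)² = 0.7236;  Var(V) = 11.66 − (3.38)² = 0.2356
Cov(U,V) = 12.26 − (3.58)(3.38) = 0.1596
Var(U - V) = (1)²·0.7236 + (-1)²·0.2356 + 2·(1)·(-1)·0.1596 = 0.64

0.640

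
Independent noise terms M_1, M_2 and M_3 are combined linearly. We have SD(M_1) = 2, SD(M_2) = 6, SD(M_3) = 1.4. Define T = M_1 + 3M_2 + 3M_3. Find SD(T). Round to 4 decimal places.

V(M_1) = 4, V(M_2) = 36, V(M_3) = 1.96
By independence, V(T) = (1)²V(M_1) + (3)²V(M_2) + (3)²V(M_3)
= (1)²·4 + (3)²·36 + (3)²·1.96 = 345.64
SD(T) = √345.64 ≈ 18.5914

18.5914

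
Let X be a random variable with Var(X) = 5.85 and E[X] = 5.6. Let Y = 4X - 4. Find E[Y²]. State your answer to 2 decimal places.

E[4X - 4] = 4·5.6 − 4 = 18.4
Var(4X - 4) = (4)²·5.85 = 93.6
E[Y²] = Var(Y) + (E[Y])² = 93.6 + (18.4)² = 432.16

432.16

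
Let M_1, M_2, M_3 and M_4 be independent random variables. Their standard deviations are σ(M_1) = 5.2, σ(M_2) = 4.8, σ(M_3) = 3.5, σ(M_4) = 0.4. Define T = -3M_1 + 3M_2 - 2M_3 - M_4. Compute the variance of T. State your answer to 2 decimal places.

var(M_1) = 27.04, var(M_2) = 23.04, var(M_3) = 12.25, var(M_4) = 0.16
By independence, var(T) = (-3)²var(M_1) + (3)²var(M_2) + (-2)²var(M_3) + (-1)²var(M_4)
= (-3)²·27.04 + (3)²·23.04 + (-2)²·12.25 + (-1)²·0.16 = 499.88

499.88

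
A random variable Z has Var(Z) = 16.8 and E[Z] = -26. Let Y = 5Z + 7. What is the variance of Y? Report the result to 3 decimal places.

Var(5Z + 7) = (5)²·Var(Z) = 25·16.8 = 420

420.000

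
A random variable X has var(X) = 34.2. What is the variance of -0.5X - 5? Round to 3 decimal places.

8.550

var(-0.5X - 5) = (-0.5)²·var(X) = 0.25·34.2 = 8.55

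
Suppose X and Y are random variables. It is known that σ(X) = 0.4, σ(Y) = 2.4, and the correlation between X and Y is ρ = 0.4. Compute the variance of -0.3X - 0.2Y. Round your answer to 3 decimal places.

0.291

V(X) = (0.4)² = 0.16;  V(Y) = (2.4)² = 5.76
Cov(X,Y) = ρ·σ(X)·σ(Y) = 0.4·0.4·2.4 = 0.384
V(-0.3X - 0.2Y) = (-0.3)²·V(X) + (-0.2)²·V(Y) + 2·(-0.3)·(-0.2)·Cov(X,Y)
= 0.09·0.16 + 0.04·5.76 + 0.12·0.384 = 0.29088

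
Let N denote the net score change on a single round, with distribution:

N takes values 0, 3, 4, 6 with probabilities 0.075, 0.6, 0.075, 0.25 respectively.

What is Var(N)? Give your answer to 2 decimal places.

2.64

E[N] = (0)(0.075) + (3)(0.6) + (4)(0.075) + (6)(0.25) = 3.6
E[N²] = (0)²(0.075) + (3)²(0.6) + (4)²(0.075) + (6)²(0.25) = 15.6
Var(N) = E[N²] − (E[N])² = 15.6 − (3.6)² = 2.64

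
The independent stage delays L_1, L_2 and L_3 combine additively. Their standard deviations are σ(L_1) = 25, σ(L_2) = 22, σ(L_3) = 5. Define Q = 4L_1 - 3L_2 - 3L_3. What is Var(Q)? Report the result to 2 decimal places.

14581.00

Var(L_1) = 625, Var(L_2) = 484, Var(L_3) = 25
By independence, Var(Q) = (4)²Var(L_1) + (-3)²Var(L_2) + (-3)²Var(L_3)
= (4)²·625 + (-3)²·484 + (-3)²·25 = 14581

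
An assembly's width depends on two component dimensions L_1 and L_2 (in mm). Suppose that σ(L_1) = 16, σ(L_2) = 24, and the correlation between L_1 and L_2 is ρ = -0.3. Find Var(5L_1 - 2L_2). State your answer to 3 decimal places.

11008.000

Var(L_1) = (16)² = 256;  Var(L_2) = (24)² = 576
Cov(L_1,L_2) = ρ·σ(L_1)·σ(L_2) = -0.3·16·24 = -115.2
Var(5L_1 - 2L_2) = (5)²·Var(L_1) + (-2)²·Var(L_2) + 2·(5)·(-2)·Cov(L_1,L_2)
= 25·256 + 4·576 + -20·-115.2 = 11008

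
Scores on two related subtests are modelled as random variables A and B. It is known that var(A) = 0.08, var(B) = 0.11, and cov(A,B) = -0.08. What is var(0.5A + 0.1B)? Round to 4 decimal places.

var(0.5A + 0.1B) = (0.5)²·var(A) + (0.1)²·var(B) + 2·(0.5)·(0.1)·cov(A,B)
= 0.25·0.08 + 0.01·0.11 + 0.1·-0.08 = 0.0131

0.0131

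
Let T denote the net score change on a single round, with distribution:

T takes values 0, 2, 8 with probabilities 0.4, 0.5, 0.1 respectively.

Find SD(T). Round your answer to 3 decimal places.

2.272

E[T] = (0)(0.4) + (2)(0.5) + (8)(0.1) = 1.8
E[T²] = (0)²(0.4) + (2)²(0.5) + (8)²(0.1) = 8.4
Var(T) = E[T²] − (E[T])² = 8.4 − (1.8)² = 5.16
SD(T) = √5.16 ≈ 2.272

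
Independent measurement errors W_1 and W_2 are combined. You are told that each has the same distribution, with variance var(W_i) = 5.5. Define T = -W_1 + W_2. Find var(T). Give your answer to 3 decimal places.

By independence, var(T) = (-1)²var(W_1) + (1)²var(W_2)
= (-1)²·5.5 + (1)²·5.5 = 11

11.000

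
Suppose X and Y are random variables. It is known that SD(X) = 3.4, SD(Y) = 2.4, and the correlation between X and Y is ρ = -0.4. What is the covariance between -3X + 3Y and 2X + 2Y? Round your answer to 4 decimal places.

V(X) = (3.4)² = 11.56;  V(Y) = (2.4)² = 5.76
cov(X,Y) = ρ·SD(X)·SD(Y) = -0.4·3.4·2.4 = -3.264
cov(-3X + 3Y, 2X + 2Y) = (-3)(2)V(X) + (3)(2)V(Y) + [(-3)(2) + (3)(2)]cov(X,Y)
= -6·11.56 + 6·5.76 + 0·-3.264 = -34.8

-34.8000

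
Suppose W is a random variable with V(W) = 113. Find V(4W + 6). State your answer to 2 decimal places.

1808.00

V(4W + 6) = (4)²·V(W) = 16·113 = 1808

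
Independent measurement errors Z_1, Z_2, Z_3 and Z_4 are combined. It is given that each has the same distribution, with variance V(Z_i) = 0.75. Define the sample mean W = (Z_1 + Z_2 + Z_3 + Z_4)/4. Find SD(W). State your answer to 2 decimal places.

0.43

By independence, V(W) = (0.25)²V(Z_1) + (0.25)²V(Z_2) + (0.25)²V(Z_3) + (0.25)²V(Z_4)
= (0.25)²·0.75 + (0.25)²·0.75 + (0.25)²·0.75 + (0.25)²·0.75 = 0.1875
SD(W) = √0.1875 ≈ 0.43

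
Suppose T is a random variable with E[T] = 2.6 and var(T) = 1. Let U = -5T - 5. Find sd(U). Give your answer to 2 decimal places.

var(-5T - 5) = (-5)²·1 = 25
sd(U) = √25 ≈ 5.00

5.00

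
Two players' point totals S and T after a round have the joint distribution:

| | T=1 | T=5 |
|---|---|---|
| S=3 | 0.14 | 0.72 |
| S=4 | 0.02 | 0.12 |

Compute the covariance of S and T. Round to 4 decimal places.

E[S] = 3.14,  E[T] = 4.36
E[ST] = 13.7
cov(S,T) = E[ST] − E[S]E[T] = 13.7 − (3.14)(4.36) = 0.0096

0.0096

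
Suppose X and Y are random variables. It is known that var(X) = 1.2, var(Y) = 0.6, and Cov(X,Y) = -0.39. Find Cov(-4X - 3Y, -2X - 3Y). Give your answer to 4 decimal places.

7.9800

Cov(-4X - 3Y, -2X - 3Y) = (-4)(-2)var(X) + (-3)(-3)var(Y) + [(-4)(-3) + (-3)(-2)]Cov(X,Y)
= 8·1.2 + 9·0.6 + 18·-0.39 = 7.98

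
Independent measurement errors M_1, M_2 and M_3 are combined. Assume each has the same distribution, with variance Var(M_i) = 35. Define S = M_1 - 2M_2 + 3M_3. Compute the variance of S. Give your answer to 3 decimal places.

490.000

By independence, Var(S) = (1)²Var(M_1) + (-2)²Var(M_2) + (3)²Var(M_3)
= (1)²·35 + (-2)²·35 + (3)²·35 = 490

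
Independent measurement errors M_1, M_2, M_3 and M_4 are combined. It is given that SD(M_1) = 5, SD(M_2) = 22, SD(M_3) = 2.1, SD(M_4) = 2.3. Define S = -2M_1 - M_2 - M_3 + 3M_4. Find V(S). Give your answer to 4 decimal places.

V(M_1) = 25, V(M_2) = 484, V(M_3) = 4.41, V(M_4) = 5.29
By independence, V(S) = (-2)²V(M_1) + (-1)²V(M_2) + (-1)²V(M_3) + (3)²V(M_4)
= (-2)²·25 + (-1)²·484 + (-1)²·4.41 + (3)²·5.29 = 636.02

636.0200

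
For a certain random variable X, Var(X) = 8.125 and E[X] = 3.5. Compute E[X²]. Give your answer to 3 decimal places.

20.375

E[X²] = Var(X) + (E[X])² = 8.125 + (3.5)² = 20.375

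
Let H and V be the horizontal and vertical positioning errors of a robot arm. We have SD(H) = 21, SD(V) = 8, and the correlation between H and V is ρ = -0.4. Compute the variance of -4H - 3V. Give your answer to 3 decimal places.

Var(H) = (21)² = 441;  Var(V) = (8)² = 64
cov(H,V) = ρ·SD(H)·SD(V) = -0.4·21·8 = -67.2
Var(-4H - 3V) = (-4)²·Var(H) + (-3)²·Var(V) + 2·(-4)·(-3)·cov(H,V)
= 16·441 + 9·64 + 24·-67.2 = 6019.2

6019.200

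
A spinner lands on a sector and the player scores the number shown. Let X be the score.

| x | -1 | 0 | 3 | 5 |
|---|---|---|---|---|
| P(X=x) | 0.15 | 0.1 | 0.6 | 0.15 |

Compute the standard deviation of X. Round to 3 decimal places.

1.881

E[X] = (-1)(0.15) + (0)(0.1) + (3)(0.6) + (5)(0.15) = 2.4
E[X²] = (-1)²(0.15) + (0)²(0.1) + (3)²(0.6) + (5)²(0.15) = 9.3
var(X) = E[X²] − (E[X])² = 9.3 − (2.4)² = 3.54
SD(X) = √3.54 ≈ 1.881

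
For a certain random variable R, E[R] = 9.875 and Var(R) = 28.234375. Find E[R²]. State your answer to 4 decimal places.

E[R²] = Var(R) + (E[R])² = 28.234375 + (9.875)² = 125.75

125.7500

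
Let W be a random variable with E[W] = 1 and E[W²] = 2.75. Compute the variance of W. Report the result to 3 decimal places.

1.750

Var(W) = 2.75 − (1)² = 1.75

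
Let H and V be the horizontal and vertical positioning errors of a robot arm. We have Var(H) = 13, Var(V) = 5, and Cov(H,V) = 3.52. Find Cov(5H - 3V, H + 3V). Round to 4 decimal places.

Cov(5H - 3V, H + 3V) = (5)(1)Var(H) + (-3)(3)Var(V) + [(5)(3) + (-3)(1)]Cov(H,V)
= 5·13 + -9·5 + 12·3.52 = 62.24

62.2400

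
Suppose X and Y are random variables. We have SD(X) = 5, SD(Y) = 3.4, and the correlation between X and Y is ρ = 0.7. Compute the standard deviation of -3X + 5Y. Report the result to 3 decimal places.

12.530

V(X) = (5)² = 25;  V(Y) = (3.4)² = 11.56
cov(X,Y) = ρ·SD(X)·SD(Y) = 0.7·5·3.4 = 11.9
V(-3X + 5Y) = (-3)²·V(X) + (5)²·V(Y) + 2·(-3)·(5)·cov(X,Y)
= 9·25 + 25·11.56 + -30·11.9 = 157
SD(-3X + 5Y) = √157 ≈ 12.530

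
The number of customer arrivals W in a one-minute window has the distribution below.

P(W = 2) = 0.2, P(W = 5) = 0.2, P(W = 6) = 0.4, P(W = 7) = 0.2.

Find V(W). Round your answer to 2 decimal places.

2.96

E[W] = (2)(0.2) + (5)(0.2) + (6)(0.4) + (7)(0.2) = 5.2
E[W²] = (2)²(0.2) + (5)²(0.2) + (6)²(0.4) + (7)²(0.2) = 30
V(W) = E[W²] − (E[W])² = 30 − (5.2)² = 2.96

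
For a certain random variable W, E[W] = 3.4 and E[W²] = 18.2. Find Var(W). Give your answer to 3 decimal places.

6.640

Var(W) = 18.2 − (3.4)² = 6.64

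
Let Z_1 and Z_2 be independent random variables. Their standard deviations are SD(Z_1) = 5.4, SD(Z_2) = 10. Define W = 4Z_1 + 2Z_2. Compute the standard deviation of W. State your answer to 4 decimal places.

V(Z_1) = 29.16, V(Z_2) = 100
By independence, V(W) = (4)²V(Z_1) + (2)²V(Z_2)
= (4)²·29.16 + (2)²·100 = 866.56
SD(W) = √866.56 ≈ 29.4374

29.4374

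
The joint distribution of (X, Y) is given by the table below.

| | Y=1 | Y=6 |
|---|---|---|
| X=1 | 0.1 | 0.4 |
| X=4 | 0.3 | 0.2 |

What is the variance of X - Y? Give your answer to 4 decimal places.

11.2500

E[X] = 2.5,  E[Y] = 4,  E[XY] = 8.5
V(X) = 8.5 − (2.5)² = 2.25;  V(Y) = 22 − (4)² = 6
Cov(X,Y) = 8.5 − (2.5)(4) = -1.5
V(X - Y) = (1)²·2.25 + (-1)²·6 + 2·(1)·(-1)·-1.5 = 11.25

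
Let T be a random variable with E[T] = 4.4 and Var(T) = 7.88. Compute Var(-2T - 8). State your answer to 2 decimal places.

Var(-2T - 8) = (-2)²·Var(T) = 4·7.88 = 31.52

31.52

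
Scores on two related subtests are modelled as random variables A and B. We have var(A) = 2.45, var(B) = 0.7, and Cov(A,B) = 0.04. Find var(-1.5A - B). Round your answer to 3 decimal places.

6.333

var(-1.5A - B) = (-1.5)²·var(A) + (-1)²·var(B) + 2·(-1.5)·(-1)·Cov(A,B)
= 2.25·2.45 + 1·0.7 + 3·0.04 = 6.3325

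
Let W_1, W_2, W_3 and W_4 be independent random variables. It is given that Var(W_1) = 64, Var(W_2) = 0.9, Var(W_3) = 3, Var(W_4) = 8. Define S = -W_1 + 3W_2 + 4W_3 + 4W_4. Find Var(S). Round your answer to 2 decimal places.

By independence, Var(S) = (-1)²Var(W_1) + (3)²Var(W_2) + (4)²Var(W_3) + (4)²Var(W_4)
= (-1)²·64 + (3)²·0.9 + (4)²·3 + (4)²·8 = 248.1

248.10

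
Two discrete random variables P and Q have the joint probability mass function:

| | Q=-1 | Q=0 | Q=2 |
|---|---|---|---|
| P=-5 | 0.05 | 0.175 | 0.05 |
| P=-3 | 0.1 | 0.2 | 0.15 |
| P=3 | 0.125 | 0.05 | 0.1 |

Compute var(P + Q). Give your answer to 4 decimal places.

11.1444

E[P] = -1.9,  E[Q] = 0.325,  E[PQ] = -0.625
var(P) = 13.4 − (-1.9)² = 9.79;  var(Q) = 1.475 − (0.325)² = 1.369375
cov(P,Q) = -0.625 − (-1.9)(0.325) = -0.0075
var(P + Q) = (1)²·9.79 + (1)²·1.369375 + 2·(1)·(1)·-0.0075 = 11.144375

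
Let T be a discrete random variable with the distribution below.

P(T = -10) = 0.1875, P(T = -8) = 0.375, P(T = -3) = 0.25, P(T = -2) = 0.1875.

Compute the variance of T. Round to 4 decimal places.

9.7500

E[T] = (-10)(0.1875) + (-8)(0.375) + (-3)(0.25) + (-2)(0.1875) = -6
E[T²] = (-10)²(0.1875) + (-8)²(0.375) + (-3)²(0.25) + (-2)²(0.1875) = 45.75
Var(T) = E[T²] − (E[T])² = 45.75 − (-6)² = 9.75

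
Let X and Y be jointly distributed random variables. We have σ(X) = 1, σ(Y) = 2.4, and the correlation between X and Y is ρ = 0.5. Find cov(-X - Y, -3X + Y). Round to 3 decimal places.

Var(X) = (1)² = 1;  Var(Y) = (2.4)² = 5.76
cov(X,Y) = ρ·σ(X)·σ(Y) = 0.5·1·2.4 = 1.2
cov(-X - Y, -3X + Y) = (-1)(-3)Var(X) + (-1)(1)Var(Y) + [(-1)(1) + (-1)(-3)]cov(X,Y)
= 3·1 + -1·5.76 + 2·1.2 = -0.36

-0.360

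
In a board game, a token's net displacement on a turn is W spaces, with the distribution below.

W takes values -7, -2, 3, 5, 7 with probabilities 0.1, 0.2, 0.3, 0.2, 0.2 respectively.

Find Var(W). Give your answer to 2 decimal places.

E[W] = (-7)(0.1) + (-2)(0.2) + (3)(0.3) + (5)(0.2) + (7)(0.2) = 2.2
E[W²] = (-7)²(0.1) + (-2)²(0.2) + (3)²(0.3) + (5)²(0.2) + (7)²(0.2) = 23.2
Var(W) = E[W²] − (E[W])² = 23.2 − (2.2)² = 18.36

18.36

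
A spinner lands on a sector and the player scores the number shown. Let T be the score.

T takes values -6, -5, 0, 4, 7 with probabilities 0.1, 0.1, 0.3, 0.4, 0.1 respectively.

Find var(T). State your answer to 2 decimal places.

15.96

E[T] = (-6)(0.1) + (-5)(0.1) + (0)(0.3) + (4)(0.4) + (7)(0.1) = 1.2
E[T²] = (-6)²(0.1) + (-5)²(0.1) + (0)²(0.3) + (4)²(0.4) + (7)²(0.1) = 17.4
var(T) = E[T²] − (E[T])² = 17.4 − (1.2)² = 15.96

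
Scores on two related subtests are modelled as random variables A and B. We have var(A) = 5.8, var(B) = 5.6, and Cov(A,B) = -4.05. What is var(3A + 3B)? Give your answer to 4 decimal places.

var(3A + 3B) = (3)²·var(A) + (3)²·var(B) + 2·(3)·(3)·Cov(A,B)
= 9·5.8 + 9·5.6 + 18·-4.05 = 29.7

29.7000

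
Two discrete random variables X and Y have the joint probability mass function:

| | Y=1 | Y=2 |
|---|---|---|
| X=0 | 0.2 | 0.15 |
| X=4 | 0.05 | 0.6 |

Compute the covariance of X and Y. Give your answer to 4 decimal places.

E[X] = 2.6,  E[Y] = 1.75
E[XY] = 5
Cov(X,Y) = E[XY] − E[X]E[Y] = 5 − (2.6)(1.75) = 0.45

0.4500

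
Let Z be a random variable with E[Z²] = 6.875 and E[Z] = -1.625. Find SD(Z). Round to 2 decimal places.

2.06

Var(Z) = 6.875 − (-1.625)² = 4.234375
SD(Z) = √4.234375 ≈ 2.06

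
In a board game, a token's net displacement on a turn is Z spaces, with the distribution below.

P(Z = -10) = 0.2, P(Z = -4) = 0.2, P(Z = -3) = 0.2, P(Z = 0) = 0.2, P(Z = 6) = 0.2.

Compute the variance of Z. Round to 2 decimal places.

E[Z] = (-10)(0.2) + (-4)(0.2) + (-3)(0.2) + (0)(0.2) + (6)(0.2) = -2.2
E[Z²] = (-10)²(0.2) + (-4)²(0.2) + (-3)²(0.2) + (0)²(0.2) + (6)²(0.2) = 32.2
var(Z) = E[Z²] − (E[Z])² = 32.2 − (-2.2)² = 27.36

27.36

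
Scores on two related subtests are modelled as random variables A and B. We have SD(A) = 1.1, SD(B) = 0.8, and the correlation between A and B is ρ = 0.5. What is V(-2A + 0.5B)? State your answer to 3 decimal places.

V(A) = (1.1)² = 1.21;  V(B) = (0.8)² = 0.64
cov(A,B) = ρ·SD(A)·SD(B) = 0.5·1.1·0.8 = 0.44
V(-2A + 0.5B) = (-2)²·V(A) + (0.5)²·V(B) + 2·(-2)·(0.5)·cov(A,B)
= 4·1.21 + 0.25·0.64 + -2·0.44 = 4.12

4.120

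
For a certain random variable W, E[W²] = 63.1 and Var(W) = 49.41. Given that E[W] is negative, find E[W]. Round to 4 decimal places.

-3.7000

(E[W])² = E[W²] − Var(W) = 63.1 − 49.41 = 13.69
E[W] = −√13.69 = -3.7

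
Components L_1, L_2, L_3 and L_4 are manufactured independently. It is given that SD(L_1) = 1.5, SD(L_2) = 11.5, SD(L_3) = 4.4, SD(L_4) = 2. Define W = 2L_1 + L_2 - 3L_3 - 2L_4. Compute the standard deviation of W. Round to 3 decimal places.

var(L_1) = 2.25, var(L_2) = 132.25, var(L_3) = 19.36, var(L_4) = 4
By independence, var(W) = (2)²var(L_1) + (1)²var(L_2) + (-3)²var(L_3) + (-2)²var(L_4)
= (2)²·2.25 + (1)²·132.25 + (-3)²·19.36 + (-2)²·4 = 331.49
SD(W) = √331.49 ≈ 18.207

18.207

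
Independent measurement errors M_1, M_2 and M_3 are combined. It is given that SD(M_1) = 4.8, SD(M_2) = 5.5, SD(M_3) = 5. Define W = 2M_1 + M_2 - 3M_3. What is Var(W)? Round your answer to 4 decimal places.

Var(M_1) = 23.04, Var(M_2) = 30.25, Var(M_3) = 25
By independence, Var(W) = (2)²Var(M_1) + (1)²Var(M_2) + (-3)²Var(M_3)
= (2)²·23.04 + (1)²·30.25 + (-3)²·25 = 347.41

347.4100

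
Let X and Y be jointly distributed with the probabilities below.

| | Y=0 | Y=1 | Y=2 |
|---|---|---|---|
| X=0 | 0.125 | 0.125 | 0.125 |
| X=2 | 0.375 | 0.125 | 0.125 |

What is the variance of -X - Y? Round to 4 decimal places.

E[X] = 1.25,  E[Y] = 0.75,  E[XY] = 0.75
Var(X) = 2.5 − (1.25)² = 0.9375;  Var(Y) = 1.25 − (0.75)² = 0.6875
cov(X,Y) = 0.75 − (1.25)(0.75) = -0.1875
Var(-X - Y) = (-1)²·0.9375 + (-1)²·0.6875 + 2·(-1)·(-1)·-0.1875 = 1.25

1.2500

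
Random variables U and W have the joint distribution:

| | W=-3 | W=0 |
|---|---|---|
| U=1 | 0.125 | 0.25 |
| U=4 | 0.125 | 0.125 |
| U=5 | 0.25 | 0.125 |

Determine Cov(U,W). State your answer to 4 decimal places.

-0.7500

E[U] = 3.25,  E[W] = -1.5
E[UW] = -5.625
Cov(U,W) = E[UW] − E[U]E[W] = -5.625 − (3.25)(-1.5) = -0.75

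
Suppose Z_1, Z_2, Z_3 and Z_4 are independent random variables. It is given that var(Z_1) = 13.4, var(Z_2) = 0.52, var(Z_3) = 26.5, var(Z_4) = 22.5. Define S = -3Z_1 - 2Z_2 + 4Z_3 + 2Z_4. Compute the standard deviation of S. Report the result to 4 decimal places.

25.2325

By independence, var(S) = (-3)²var(Z_1) + (-2)²var(Z_2) + (4)²var(Z_3) + (2)²var(Z_4)
= (-3)²·13.4 + (-2)²·0.52 + (4)²·26.5 + (2)²·22.5 = 636.68
SD(S) = √636.68 ≈ 25.2325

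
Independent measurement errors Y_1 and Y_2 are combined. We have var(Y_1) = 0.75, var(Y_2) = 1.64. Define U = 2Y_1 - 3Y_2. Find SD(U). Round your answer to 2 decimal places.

4.21

By independence, var(U) = (2)²var(Y_1) + (-3)²var(Y_2)
= (2)²·0.75 + (-3)²·1.64 = 17.76
SD(U) = √17.76 ≈ 4.21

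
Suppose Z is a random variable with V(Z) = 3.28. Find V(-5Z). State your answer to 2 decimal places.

V(-5Z) = (-5)²·V(Z) = 25·3.28 = 82

82.00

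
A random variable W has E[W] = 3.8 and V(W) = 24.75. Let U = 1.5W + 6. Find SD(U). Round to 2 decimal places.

V(1.5W + 6) = (1.5)²·24.75 = 55.6875
SD(U) = √55.6875 ≈ 7.46

7.46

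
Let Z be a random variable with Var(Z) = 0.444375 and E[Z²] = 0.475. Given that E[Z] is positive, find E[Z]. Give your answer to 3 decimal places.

0.175

(E[Z])² = E[Z²] − Var(Z) = 0.475 − 0.444375 = 0.030625
E[Z] = √0.030625 = 0.175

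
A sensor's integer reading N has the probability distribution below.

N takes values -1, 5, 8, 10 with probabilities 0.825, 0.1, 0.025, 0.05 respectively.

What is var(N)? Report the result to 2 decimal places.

9.78

E[N] = (-1)(0.825) + (5)(0.1) + (8)(0.025) + (10)(0.05) = 0.375
E[N²] = (-1)²(0.825) + (5)²(0.1) + (8)²(0.025) + (10)²(0.05) = 9.925
var(N) = E[N²] − (E[N])² = 9.925 − (0.375)² = 9.784375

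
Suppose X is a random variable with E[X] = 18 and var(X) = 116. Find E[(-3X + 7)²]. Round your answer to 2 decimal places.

E[-3X + 7] = -3·18 + 7 = -47
var(-3X + 7) = (-3)²·116 = 1044
E[(-3X + 7)²] = var((-3X + 7)) + (E[(-3X + 7)])² = 1044 + (-47)² = 3253

3253.00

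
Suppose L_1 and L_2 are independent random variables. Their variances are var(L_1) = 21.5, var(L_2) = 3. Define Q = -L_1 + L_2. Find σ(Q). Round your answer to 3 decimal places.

By independence, var(Q) = (-1)²var(L_1) + (1)²var(L_2)
= (-1)²·21.5 + (1)²·3 = 24.5
σ(Q) = √24.5 ≈ 4.950

4.950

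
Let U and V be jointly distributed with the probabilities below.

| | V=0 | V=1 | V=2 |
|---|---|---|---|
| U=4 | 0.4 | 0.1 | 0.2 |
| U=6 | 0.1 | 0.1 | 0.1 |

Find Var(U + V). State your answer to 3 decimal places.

E[U] = 4.6,  E[V] = 0.8,  E[UV] = 3.8
Var(U) = 22 − (4.6)² = 0.84;  Var(V) = 1.4 − (0.8)² = 0.76
Cov(U,V) = 3.8 − (4.6)(0.8) = 0.12
Var(U + V) = (1)²·0.84 + (1)²·0.76 + 2·(1)·(1)·0.12 = 1.84

1.840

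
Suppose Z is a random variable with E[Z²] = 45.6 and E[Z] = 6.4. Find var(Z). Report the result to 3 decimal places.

4.640

var(Z) = 45.6 − (6.4)² = 4.64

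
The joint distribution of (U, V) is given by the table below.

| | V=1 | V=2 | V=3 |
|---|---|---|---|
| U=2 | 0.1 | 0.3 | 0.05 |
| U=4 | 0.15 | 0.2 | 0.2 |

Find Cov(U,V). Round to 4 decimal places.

E[U] = 3.1,  E[V] = 2
E[UV] = 6.3
Cov(U,V) = E[UV] − E[U]E[V] = 6.3 − (3.1)(2) = 0.1

0.1000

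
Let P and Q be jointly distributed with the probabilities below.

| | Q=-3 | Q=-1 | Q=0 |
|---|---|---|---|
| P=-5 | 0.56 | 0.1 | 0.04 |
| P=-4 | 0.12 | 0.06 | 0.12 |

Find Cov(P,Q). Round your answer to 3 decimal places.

0.240

E[P] = -4.7,  E[Q] = -2.2
E[PQ] = 10.58
Cov(P,Q) = E[PQ] − E[P]E[Q] = 10.58 − (-4.7)(-2.2) = 0.24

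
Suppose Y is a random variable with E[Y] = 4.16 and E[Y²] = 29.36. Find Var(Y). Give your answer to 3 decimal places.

12.054

Var(Y) = 29.36 − (4.16)² = 12.0544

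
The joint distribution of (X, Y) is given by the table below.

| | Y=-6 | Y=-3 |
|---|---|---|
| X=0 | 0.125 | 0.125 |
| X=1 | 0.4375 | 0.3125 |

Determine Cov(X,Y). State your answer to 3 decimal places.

-0.047

E[X] = 0.75,  E[Y] = -4.6875
E[XY] = -3.5625
Cov(X,Y) = E[XY] − E[X]E[Y] = -3.5625 − (0.75)(-4.6875) = -0.046875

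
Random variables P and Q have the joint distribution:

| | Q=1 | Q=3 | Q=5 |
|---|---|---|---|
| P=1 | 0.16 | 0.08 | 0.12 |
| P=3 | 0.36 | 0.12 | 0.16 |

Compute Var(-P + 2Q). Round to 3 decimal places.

E[P] = 2.28,  E[Q] = 2.52,  E[PQ] = 5.56
Var(P) = 6.12 − (2.28)² = 0.9216;  Var(Q) = 9.32 − (2.52)² = 2.9696
Cov(P,Q) = 5.56 − (2.28)(2.52) = -0.1856
Var(-P + 2Q) = (-1)²·0.9216 + (2)²·2.9696 + 2·(-1)·(2)·-0.1856 = 13.5424

13.542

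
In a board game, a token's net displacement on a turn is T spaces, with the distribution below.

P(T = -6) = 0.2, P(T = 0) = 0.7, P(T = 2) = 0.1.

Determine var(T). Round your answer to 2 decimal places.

E[T] = (-6)(0.2) + (0)(0.7) + (2)(0.1) = -1
E[T²] = (-6)²(0.2) + (0)²(0.7) + (2)²(0.1) = 7.6
var(T) = E[T²] − (E[T])² = 7.6 − (-1)² = 6.6

6.60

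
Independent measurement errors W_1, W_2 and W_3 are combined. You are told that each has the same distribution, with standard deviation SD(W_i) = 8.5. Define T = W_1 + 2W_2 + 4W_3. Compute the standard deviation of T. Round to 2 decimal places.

38.95

var(W_i) = (8.5)² = 72.25
By independence, var(T) = (1)²var(W_1) + (2)²var(W_2) + (4)²var(W_3)
= (1)²·72.25 + (2)²·72.25 + (4)²·72.25 = 1517.25
SD(T) = √1517.25 ≈ 38.95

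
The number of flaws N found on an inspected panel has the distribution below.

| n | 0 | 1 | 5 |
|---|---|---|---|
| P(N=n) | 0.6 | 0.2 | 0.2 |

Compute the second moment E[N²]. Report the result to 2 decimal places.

E[N²] = (0)²(0.6) + (1)²(0.2) + (5)²(0.2) = 5.2

5.20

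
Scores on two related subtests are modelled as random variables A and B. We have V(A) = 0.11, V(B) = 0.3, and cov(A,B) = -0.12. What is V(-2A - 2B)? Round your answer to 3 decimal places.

0.680

V(-2A - 2B) = (-2)²·V(A) + (-2)²·V(B) + 2·(-2)·(-2)·cov(A,B)
= 4·0.11 + 4·0.3 + 8·-0.12 = 0.68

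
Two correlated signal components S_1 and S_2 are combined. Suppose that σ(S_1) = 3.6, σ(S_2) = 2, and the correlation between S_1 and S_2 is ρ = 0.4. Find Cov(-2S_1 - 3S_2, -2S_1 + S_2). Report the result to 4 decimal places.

51.3600

Var(S_1) = (3.6)² = 12.96;  Var(S_2) = (2)² = 4
Cov(S_1,S_2) = ρ·σ(S_1)·σ(S_2) = 0.4·3.6·2 = 2.88
Cov(-2S_1 - 3S_2, -2S_1 + S_2) = (-2)(-2)Var(S_1) + (-3)(1)Var(S_2) + [(-2)(1) + (-3)(-2)]Cov(S_1,S_2)
= 4·12.96 + -3·4 + 4·2.88 = 51.36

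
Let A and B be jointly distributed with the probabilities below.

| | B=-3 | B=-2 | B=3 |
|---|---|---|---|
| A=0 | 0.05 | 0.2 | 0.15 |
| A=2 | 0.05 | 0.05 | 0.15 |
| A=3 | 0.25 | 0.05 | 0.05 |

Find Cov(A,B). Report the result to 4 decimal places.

E[A] = 1.55,  E[B] = -0.6
E[AB] = -1.7
Cov(A,B) = E[AB] − E[A]E[B] = -1.7 − (1.55)(-0.6) = -0.77

-0.7700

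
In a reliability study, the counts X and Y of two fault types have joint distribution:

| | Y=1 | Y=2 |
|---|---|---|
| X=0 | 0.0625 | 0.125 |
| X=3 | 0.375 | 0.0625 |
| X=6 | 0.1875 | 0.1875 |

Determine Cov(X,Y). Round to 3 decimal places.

-0.023

E[X] = 3.5625,  E[Y] = 1.375
E[XY] = 4.875
Cov(X,Y) = E[XY] − E[X]E[Y] = 4.875 − (3.5625)(1.375) = -0.0234375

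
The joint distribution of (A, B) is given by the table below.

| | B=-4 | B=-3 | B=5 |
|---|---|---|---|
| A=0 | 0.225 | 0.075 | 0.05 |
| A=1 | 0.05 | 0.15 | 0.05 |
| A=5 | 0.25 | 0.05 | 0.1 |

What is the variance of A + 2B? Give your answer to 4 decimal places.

E[A] = 2.25,  E[B] = -1.925,  E[AB] = -3.65
Var(A) = 10.25 − (2.25)² = 5.1875;  Var(B) = 15.875 − (-1.925)² = 12.169375
cov(A,B) = -3.65 − (2.25)(-1.925) = 0.68125
Var(A + 2B) = (1)²·5.1875 + (2)²·12.169375 + 2·(1)·(2)·0.68125 = 56.59

56.5900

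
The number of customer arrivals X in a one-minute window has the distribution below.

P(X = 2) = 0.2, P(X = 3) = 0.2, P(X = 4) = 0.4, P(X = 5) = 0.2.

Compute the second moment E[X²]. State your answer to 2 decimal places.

14.00

E[X²] = (2)²(0.2) + (3)²(0.2) + (4)²(0.4) + (5)²(0.2) = 14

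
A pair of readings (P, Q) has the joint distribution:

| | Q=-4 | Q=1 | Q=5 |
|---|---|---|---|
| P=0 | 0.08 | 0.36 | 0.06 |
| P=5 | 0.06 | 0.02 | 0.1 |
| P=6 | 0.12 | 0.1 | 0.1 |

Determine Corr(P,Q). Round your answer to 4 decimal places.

E[P] = 2.82,  E[Q] = 0.74
E[PQ] = 2.12
Cov(P,Q) = E[PQ] − E[P]E[Q] = 2.12 − (2.82)(0.74) = 0.0332
Var(P) = 8.0676,  Var(Q) = 10.5924
ρ = 0.0332 / √(8.0676·10.5924) ≈ 0.0036

0.0036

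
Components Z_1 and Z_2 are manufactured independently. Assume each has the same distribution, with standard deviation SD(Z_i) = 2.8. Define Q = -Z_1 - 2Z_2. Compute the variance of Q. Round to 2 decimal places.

39.20

Var(Z_i) = (2.8)² = 7.84
By independence, Var(Q) = (-1)²Var(Z_1) + (-2)²Var(Z_2)
= (-1)²·7.84 + (-2)²·7.84 = 39.2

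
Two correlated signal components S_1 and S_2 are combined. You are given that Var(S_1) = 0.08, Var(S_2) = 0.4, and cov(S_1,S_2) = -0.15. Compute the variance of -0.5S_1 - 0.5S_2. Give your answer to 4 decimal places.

Var(-0.5S_1 - 0.5S_2) = (-0.5)²·Var(S_1) + (-0.5)²·Var(S_2) + 2·(-0.5)·(-0.5)·cov(S_1,S_2)
= 0.25·0.08 + 0.25·0.4 + 0.5·-0.15 = 0.045

0.0450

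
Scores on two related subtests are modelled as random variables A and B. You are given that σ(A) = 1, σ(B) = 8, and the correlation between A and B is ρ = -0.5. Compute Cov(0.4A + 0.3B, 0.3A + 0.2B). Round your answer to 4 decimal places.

3.2800

V(A) = (1)² = 1;  V(B) = (8)² = 64
Cov(A,B) = ρ·σ(A)·σ(B) = -0.5·1·8 = -4
Cov(0.4A + 0.3B, 0.3A + 0.2B) = (0.4)(0.3)V(A) + (0.3)(0.2)V(B) + [(0.4)(0.2) + (0.3)(0.3)]Cov(A,B)
= 0.12·1 + 0.06·64 + 0.17·-4 = 3.28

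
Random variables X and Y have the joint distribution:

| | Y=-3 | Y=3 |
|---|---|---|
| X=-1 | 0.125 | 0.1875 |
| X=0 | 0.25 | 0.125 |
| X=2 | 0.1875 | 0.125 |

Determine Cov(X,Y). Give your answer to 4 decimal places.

-0.4453

E[X] = 0.3125,  E[Y] = -0.375
E[XY] = -0.5625
Cov(X,Y) = E[XY] − E[X]E[Y] = -0.5625 − (0.3125)(-0.375) = -0.4453125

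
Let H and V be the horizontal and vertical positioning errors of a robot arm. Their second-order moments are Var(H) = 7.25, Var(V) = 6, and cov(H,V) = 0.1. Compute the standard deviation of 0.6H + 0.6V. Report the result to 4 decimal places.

2.2005

Var(0.6H + 0.6V) = (0.6)²·Var(H) + (0.6)²·Var(V) + 2·(0.6)·(0.6)·cov(H,V)
= 0.36·7.25 + 0.36·6 + 0.72·0.1 = 4.842
σ(0.6H + 0.6V) = √4.842 ≈ 2.2005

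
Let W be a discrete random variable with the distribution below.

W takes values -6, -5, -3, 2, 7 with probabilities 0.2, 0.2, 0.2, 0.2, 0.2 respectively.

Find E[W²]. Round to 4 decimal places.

E[W²] = (-6)²(0.2) + (-5)²(0.2) + (-3)²(0.2) + (2)²(0.2) + (7)²(0.2) = 24.6

24.6000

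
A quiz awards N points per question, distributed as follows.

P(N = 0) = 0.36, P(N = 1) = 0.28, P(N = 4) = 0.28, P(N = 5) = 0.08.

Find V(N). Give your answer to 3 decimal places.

E[N] = (0)(0.36) + (1)(0.28) + (4)(0.28) + (5)(0.08) = 1.8
E[N²] = (0)²(0.36) + (1)²(0.28) + (4)²(0.28) + (5)²(0.08) = 6.76
V(N) = E[N²] − (E[N])² = 6.76 − (1.8)² = 3.52

3.520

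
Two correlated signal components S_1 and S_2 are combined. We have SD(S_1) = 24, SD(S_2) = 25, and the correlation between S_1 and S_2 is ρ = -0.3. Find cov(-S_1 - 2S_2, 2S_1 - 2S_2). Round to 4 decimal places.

1708.0000

Var(S_1) = (24)² = 576;  Var(S_2) = (25)² = 625
cov(S_1,S_2) = ρ·SD(S_1)·SD(S_2) = -0.3·24·25 = -180
cov(-S_1 - 2S_2, 2S_1 - 2S_2) = (-1)(2)Var(S_1) + (-2)(-2)Var(S_2) + [(-1)(-2) + (-2)(2)]cov(S_1,S_2)
= -2·576 + 4·625 + -2·-180 = 1708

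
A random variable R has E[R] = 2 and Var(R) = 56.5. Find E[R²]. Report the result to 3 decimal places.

60.500

E[R²] = Var(R) + (E[R])² = 56.5 + (2)² = 60.5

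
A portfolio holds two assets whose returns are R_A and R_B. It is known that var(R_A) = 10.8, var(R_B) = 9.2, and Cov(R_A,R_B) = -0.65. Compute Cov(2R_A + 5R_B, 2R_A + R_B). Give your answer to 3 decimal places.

Cov(2R_A + 5R_B, 2R_A + R_B) = (2)(2)var(R_A) + (5)(1)var(R_B) + [(2)(1) + (5)(2)]Cov(R_A,R_B)
= 4·10.8 + 5·9.2 + 12·-0.65 = 81.4

81.400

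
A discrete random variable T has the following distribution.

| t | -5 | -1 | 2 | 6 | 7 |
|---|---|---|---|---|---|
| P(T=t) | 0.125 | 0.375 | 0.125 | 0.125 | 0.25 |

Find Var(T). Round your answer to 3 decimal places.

E[T] = (-5)(0.125) + (-1)(0.375) + (2)(0.125) + (6)(0.125) + (7)(0.25) = 1.75
E[T²] = (-5)²(0.125) + (-1)²(0.375) + (2)²(0.125) + (6)²(0.125) + (7)²(0.25) = 20.75
Var(T) = E[T²] − (E[T])² = 20.75 − (1.75)² = 17.6875

17.688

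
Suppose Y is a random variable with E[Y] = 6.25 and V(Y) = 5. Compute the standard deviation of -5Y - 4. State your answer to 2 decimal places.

V(-5Y - 4) = (-5)²·5 = 125
SD(-5Y - 4) = √125 ≈ 11.18

11.18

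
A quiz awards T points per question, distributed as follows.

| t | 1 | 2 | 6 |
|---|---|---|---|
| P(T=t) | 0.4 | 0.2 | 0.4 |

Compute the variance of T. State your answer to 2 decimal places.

E[T] = (1)(0.4) + (2)(0.2) + (6)(0.4) = 3.2
E[T²] = (1)²(0.4) + (2)²(0.2) + (6)²(0.4) = 15.6
V(T) = E[T²] − (E[T])² = 15.6 − (3.2)² = 5.36

5.36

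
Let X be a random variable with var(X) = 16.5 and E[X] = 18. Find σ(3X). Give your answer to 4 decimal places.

12.1861

var(3X) = (3)²·16.5 = 148.5
σ(3X) = √148.5 ≈ 12.1861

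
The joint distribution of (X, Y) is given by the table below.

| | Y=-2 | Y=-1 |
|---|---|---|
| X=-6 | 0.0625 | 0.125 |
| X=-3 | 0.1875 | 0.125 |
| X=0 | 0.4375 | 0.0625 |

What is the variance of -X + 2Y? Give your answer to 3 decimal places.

E[X] = -2.0625,  E[Y] = -1.6875,  E[XY] = 3
var(X) = 9.5625 − (-2.0625)² = 5.30859375;  var(Y) = 3.0625 − (-1.6875)² = 0.21484375
Cov(X,Y) = 3 − (-2.0625)(-1.6875) = -0.48046875
var(-X + 2Y) = (-1)²·5.30859375 + (2)²·0.21484375 + 2·(-1)·(2)·-0.48046875 = 8.08984375

8.090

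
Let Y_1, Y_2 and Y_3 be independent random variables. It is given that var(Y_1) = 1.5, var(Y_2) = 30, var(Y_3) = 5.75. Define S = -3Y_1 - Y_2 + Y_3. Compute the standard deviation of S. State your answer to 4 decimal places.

7.0178

By independence, var(S) = (-3)²var(Y_1) + (-1)²var(Y_2) + (1)²var(Y_3)
= (-3)²·1.5 + (-1)²·30 + (1)²·5.75 = 49.25
SD(S) = √49.25 ≈ 7.0178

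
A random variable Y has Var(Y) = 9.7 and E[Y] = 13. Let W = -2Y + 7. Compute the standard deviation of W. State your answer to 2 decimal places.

Var(-2Y + 7) = (-2)²·9.7 = 38.8
sd(W) = √38.8 ≈ 6.23

6.23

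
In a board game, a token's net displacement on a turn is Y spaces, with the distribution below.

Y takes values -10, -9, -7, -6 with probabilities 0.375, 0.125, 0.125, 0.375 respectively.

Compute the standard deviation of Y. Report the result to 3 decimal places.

1.803

E[Y] = (-10)(0.375) + (-9)(0.125) + (-7)(0.125) + (-6)(0.375) = -8
E[Y²] = (-10)²(0.375) + (-9)²(0.125) + (-7)²(0.125) + (-6)²(0.375) = 67.25
Var(Y) = E[Y²] − (E[Y])² = 67.25 − (-8)² = 3.25
σ(Y) = √3.25 ≈ 1.803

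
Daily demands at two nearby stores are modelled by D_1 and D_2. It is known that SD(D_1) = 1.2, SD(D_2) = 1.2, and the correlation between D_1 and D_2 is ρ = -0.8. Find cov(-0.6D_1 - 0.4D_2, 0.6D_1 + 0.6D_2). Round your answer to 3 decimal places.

-0.173

V(D_1) = (1.2)² = 1.44;  V(D_2) = (1.2)² = 1.44
cov(D_1,D_2) = ρ·SD(D_1)·SD(D_2) = -0.8·1.2·1.2 = -1.152
cov(-0.6D_1 - 0.4D_2, 0.6D_1 + 0.6D_2) = (-0.6)(0.6)V(D_1) + (-0.4)(0.6)V(D_2) + [(-0.6)(0.6) + (-0.4)(0.6)]cov(D_1,D_2)
= -0.36·1.44 + -0.24·1.44 + -0.6·-1.152 = -0.1728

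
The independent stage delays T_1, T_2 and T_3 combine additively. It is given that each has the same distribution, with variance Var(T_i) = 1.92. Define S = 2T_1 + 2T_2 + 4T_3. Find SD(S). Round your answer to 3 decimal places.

By independence, Var(S) = (2)²Var(T_1) + (2)²Var(T_2) + (4)²Var(T_3)
= (2)²·1.92 + (2)²·1.92 + (4)²·1.92 = 46.08
SD(S) = √46.08 ≈ 6.788

6.788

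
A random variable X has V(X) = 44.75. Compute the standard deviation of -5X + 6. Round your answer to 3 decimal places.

33.448

V(-5X + 6) = (-5)²·44.75 = 1118.75
sd(-5X + 6) = √1118.75 ≈ 33.448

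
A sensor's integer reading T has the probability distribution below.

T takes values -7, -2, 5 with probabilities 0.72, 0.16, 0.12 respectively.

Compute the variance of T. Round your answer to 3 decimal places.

16.262

E[T] = (-7)(0.72) + (-2)(0.16) + (5)(0.12) = -4.76
E[T²] = (-7)²(0.72) + (-2)²(0.16) + (5)²(0.12) = 38.92
Var(T) = E[T²] − (E[T])² = 38.92 − (-4.76)² = 16.2624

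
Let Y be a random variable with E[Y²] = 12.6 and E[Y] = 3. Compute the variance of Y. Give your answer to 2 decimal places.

3.60

Var(Y) = 12.6 − (3)² = 3.6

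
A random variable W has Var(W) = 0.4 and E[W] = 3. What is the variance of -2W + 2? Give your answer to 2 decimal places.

Var(-2W + 2) = (-2)²·Var(W) = 4·0.4 = 1.6

1.60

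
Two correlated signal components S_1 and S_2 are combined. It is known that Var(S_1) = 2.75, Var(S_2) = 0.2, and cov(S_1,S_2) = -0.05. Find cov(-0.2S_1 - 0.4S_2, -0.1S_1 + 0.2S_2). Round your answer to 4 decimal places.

cov(-0.2S_1 - 0.4S_2, -0.1S_1 + 0.2S_2) = (-0.2)(-0.1)Var(S_1) + (-0.4)(0.2)Var(S_2) + [(-0.2)(0.2) + (-0.4)(-0.1)]cov(S_1,S_2)
= 0.02·2.75 + -0.08·0.2 + 0·-0.05 = 0.039

0.0390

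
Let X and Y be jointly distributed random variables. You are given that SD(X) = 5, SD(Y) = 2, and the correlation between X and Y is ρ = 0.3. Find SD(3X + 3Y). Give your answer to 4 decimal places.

17.7482

Var(X) = (5)² = 25;  Var(Y) = (2)² = 4
cov(X,Y) = ρ·SD(X)·SD(Y) = 0.3·5·2 = 3
Var(3X + 3Y) = (3)²·Var(X) + (3)²·Var(Y) + 2·(3)·(3)·cov(X,Y)
= 9·25 + 9·4 + 18·3 = 315
SD(3X + 3Y) = √315 ≈ 17.7482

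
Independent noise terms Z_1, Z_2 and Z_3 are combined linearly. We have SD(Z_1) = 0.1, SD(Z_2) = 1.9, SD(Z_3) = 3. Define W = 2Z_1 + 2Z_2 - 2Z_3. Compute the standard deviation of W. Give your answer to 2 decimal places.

Var(Z_1) = 0.01, Var(Z_2) = 3.61, Var(Z_3) = 9
By independence, Var(W) = (2)²Var(Z_1) + (2)²Var(Z_2) + (-2)²Var(Z_3)
= (2)²·0.01 + (2)²·3.61 + (-2)²·9 = 50.48
SD(W) = √50.48 ≈ 7.10

7.10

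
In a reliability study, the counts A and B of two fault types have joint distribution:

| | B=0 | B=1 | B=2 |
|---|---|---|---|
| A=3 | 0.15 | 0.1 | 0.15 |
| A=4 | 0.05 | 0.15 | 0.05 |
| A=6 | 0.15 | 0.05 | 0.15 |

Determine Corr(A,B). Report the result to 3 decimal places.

0.000

E[A] = 4.3,  E[B] = 1
E[AB] = 4.3
Cov(A,B) = E[AB] − E[A]E[B] = 4.3 − (4.3)(1) = 0
var(A) = 1.71,  var(B) = 0.7
ρ = 0 / √(1.71·0.7) ≈ 0.000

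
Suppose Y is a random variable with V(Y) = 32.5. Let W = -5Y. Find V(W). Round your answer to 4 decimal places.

812.5000

V(-5Y) = (-5)²·V(Y) = 25·32.5 = 812.5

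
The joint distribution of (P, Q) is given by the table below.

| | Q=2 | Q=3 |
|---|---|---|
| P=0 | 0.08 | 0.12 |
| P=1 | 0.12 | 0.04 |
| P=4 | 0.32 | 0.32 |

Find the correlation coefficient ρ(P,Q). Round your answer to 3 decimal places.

0.017

E[P] = 2.72,  E[Q] = 2.48
E[PQ] = 6.76
Cov(P,Q) = E[PQ] − E[P]E[Q] = 6.76 − (2.72)(2.48) = 0.0144
Var(P) = 3.0016,  Var(Q) = 0.2496
ρ = 0.0144 / √(3.0016·0.2496) ≈ 0.017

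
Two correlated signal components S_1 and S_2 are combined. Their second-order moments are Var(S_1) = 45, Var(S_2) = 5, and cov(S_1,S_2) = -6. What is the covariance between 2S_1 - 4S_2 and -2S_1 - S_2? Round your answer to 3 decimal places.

cov(2S_1 - 4S_2, -2S_1 - S_2) = (2)(-2)Var(S_1) + (-4)(-1)Var(S_2) + [(2)(-1) + (-4)(-2)]cov(S_1,S_2)
= -4·45 + 4·5 + 6·-6 = -196

-196.000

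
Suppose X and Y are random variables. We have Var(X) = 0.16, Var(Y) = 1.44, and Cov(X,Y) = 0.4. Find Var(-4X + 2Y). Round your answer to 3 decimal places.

Var(-4X + 2Y) = (-4)²·Var(X) + (2)²·Var(Y) + 2·(-4)·(2)·Cov(X,Y)
= 16·0.16 + 4·1.44 + -16·0.4 = 1.92

1.920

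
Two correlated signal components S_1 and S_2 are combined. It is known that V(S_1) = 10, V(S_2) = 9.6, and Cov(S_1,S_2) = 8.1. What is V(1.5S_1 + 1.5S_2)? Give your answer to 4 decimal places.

V(1.5S_1 + 1.5S_2) = (1.5)²·V(S_1) + (1.5)²·V(S_2) + 2·(1.5)·(1.5)·Cov(S_1,S_2)
= 2.25·10 + 2.25·9.6 + 4.5·8.1 = 80.55

80.5500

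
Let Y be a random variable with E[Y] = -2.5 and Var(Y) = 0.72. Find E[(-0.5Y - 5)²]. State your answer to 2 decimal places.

E[-0.5Y - 5] = -0.5·-2.5 − 5 = -3.75
Var(-0.5Y - 5) = (-0.5)²·0.72 = 0.18
E[(-0.5Y - 5)²] = Var((-0.5Y - 5)) + (E[(-0.5Y - 5)])² = 0.18 + (-3.75)² = 14.2425

14.24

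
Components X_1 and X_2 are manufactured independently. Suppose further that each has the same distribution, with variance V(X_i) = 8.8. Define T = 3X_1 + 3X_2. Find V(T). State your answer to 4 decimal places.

158.4000

By independence, V(T) = (3)²V(X_1) + (3)²V(X_2)
= (3)²·8.8 + (3)²·8.8 = 158.4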